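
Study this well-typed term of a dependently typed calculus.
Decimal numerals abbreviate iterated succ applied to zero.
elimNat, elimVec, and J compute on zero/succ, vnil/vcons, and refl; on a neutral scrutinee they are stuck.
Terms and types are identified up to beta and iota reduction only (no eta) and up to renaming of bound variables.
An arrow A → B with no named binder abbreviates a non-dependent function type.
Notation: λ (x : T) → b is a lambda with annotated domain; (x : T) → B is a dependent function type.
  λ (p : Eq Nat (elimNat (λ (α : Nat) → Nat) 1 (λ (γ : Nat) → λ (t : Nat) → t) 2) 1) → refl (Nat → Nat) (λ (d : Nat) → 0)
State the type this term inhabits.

type:
  Eq Nat 1 1 → Eq (Nat → Nat) (λ (p : Nat) → 0) (λ (α : Nat) → 0)


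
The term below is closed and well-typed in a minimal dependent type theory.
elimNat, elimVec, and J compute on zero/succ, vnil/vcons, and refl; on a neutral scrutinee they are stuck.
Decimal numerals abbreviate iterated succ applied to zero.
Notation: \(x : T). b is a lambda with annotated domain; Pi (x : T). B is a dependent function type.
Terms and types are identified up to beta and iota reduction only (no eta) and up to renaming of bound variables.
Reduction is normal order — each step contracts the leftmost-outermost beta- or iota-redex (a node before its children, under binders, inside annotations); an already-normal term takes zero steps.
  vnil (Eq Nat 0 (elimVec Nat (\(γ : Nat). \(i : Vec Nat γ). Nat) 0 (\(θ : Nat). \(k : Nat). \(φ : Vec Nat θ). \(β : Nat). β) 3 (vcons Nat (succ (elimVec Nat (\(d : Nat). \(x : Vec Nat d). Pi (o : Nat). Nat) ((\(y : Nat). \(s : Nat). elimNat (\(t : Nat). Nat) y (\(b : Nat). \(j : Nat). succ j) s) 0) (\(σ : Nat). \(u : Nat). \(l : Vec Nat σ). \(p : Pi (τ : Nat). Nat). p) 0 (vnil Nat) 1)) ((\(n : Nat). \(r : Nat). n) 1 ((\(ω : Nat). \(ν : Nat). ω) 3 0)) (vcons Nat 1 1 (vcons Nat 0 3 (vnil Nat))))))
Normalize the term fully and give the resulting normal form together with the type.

normal form:
  vnil (Eq Nat 0 0)
type:
  Vec (Eq Nat 0 0) 0
observation: the leftmost-outermost redex is an elimVec iota-redex, and normalization takes 16 steps.


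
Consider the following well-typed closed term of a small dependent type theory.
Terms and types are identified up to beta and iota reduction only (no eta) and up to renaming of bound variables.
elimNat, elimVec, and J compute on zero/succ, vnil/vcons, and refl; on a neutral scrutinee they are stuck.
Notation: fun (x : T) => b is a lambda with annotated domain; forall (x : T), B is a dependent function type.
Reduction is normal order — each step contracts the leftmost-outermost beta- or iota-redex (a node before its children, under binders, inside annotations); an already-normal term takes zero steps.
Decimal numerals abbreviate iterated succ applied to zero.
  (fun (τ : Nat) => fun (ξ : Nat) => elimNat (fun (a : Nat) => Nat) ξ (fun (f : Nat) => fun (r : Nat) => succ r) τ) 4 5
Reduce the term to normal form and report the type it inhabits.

resulting normal form:
  9
inferred type:
  Nat


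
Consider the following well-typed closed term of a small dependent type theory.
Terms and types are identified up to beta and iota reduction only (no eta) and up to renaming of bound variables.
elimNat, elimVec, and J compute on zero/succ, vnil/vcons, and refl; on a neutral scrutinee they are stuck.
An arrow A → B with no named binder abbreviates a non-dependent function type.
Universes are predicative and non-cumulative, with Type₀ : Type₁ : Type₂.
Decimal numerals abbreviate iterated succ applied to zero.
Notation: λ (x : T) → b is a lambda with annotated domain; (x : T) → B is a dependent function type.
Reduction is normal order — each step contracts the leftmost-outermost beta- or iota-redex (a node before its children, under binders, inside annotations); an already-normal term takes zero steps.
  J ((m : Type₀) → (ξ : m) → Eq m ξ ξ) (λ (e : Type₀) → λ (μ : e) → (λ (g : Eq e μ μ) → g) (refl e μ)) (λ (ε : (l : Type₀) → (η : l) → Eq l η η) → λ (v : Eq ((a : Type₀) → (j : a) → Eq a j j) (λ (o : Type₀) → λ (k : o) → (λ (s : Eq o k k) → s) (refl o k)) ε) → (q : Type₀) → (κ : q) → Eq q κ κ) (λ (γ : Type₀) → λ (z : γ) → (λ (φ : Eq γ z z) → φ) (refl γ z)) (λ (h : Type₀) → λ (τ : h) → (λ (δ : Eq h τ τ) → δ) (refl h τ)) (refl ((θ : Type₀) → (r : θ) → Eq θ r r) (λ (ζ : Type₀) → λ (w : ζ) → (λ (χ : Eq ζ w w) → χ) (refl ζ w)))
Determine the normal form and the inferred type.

resulting normal form:
  λ (m : Type₀) → λ (ξ : m) → refl m ξ
type:
  (m : Type₀) → (ξ : m) → Eq m ξ ξ


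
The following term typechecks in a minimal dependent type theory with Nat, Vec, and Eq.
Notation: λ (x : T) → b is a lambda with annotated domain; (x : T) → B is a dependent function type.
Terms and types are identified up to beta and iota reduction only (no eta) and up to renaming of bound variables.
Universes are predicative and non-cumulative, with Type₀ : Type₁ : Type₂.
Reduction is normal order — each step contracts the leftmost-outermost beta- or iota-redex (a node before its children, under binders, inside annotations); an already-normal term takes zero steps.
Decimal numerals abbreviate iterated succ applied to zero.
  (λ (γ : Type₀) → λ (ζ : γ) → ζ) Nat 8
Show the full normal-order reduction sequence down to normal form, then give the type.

normal-order reduction:
  (λ (γ : Type₀) → λ (ζ : γ) → ζ) Nat 8
  ~> (λ (γ : Nat) → γ) 8
  ~> 8
the term's type:
  Nat


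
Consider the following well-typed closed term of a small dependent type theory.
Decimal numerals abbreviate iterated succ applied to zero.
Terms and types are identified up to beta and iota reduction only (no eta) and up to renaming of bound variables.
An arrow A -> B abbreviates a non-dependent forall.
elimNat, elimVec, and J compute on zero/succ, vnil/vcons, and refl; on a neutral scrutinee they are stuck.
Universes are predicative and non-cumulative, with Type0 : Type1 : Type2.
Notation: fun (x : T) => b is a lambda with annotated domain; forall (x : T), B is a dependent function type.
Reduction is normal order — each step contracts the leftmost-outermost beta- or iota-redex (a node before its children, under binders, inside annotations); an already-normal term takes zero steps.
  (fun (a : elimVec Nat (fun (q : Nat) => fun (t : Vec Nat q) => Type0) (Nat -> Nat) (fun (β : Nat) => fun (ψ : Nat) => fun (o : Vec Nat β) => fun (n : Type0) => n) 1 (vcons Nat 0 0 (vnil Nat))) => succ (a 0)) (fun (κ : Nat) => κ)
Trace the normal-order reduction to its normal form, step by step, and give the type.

normal-order reduction:
  (fun (a : elimVec Nat (fun (q : Nat) => fun (t : Vec Nat q) => Type0) (Nat -> Nat) (fun (β : Nat) => fun (ψ : Nat) => fun (o : Vec Nat β) => fun (n : Type0) => n) 1 (vcons Nat 0 0 (vnil Nat))) => succ (a 0)) (fun (κ : Nat) => κ)
  ~> succ ((fun (a : Nat) => a) 0)
  ~> 1
inferred type:
  Nat


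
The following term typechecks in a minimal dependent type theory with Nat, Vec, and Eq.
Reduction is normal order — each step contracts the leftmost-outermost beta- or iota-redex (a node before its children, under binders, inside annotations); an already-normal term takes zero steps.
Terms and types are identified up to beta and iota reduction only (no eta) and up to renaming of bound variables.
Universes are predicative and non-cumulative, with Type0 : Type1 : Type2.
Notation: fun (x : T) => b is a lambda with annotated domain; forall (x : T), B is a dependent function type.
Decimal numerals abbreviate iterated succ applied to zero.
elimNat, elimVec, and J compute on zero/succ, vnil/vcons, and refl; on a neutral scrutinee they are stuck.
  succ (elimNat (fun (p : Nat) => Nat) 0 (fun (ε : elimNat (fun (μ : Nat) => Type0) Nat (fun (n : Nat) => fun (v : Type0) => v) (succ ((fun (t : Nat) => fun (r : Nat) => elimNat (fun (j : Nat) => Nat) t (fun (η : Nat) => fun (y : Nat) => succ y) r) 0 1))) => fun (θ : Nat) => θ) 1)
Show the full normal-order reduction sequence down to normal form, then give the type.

normal-order reduction:
  succ (elimNat (fun (p : Nat) => Nat) 0 (fun (ε : elimNat (fun (μ : Nat) => Type0) Nat (fun (n : Nat) => fun (v : Type0) => v) (succ ((fun (t : Nat) => fun (r : Nat) => elimNat (fun (j : Nat) => Nat) t (fun (η : Nat) => fun (y : Nat) => succ y) r) 0 1))) => fun (θ : Nat) => θ) 1)
  ~> succ ((fun (p : elimNat (fun (ε : Nat) => Type0) Nat (fun (μ : Nat) => fun (n : Type0) => n) (succ ((fun (v : Nat) => fun (t : Nat) => elimNat (fun (r : Nat) => Nat) v (fun (j : Nat) => fun (η : Nat) => succ η) t) 0 1))) => fun (y : Nat) => y) 0 (elimNat (fun (θ : Nat) => Nat) 0 (fun (b : elimNat (fun (h : Nat) => Type0) Nat (fun (τ : Nat) => fun (κ : Type0) => κ) (succ ((fun (δ : Nat) => fun (ξ : Nat) => elimNat (fun (m : Nat) => Nat) δ (fun (ω : Nat) => fun (ν : Nat) => succ ν) ξ) 0 1))) => fun (β : Nat) => β) 0))
  ~> succ ((fun (p : Nat) => p) (elimNat (fun (ε : Nat) => Nat) 0 (fun (μ : elimNat (fun (n : Nat) => Type0) Nat (fun (v : Nat) => fun (t : Type0) => t) (succ ((fun (r : Nat) => fun (j : Nat) => elimNat (fun (η : Nat) => Nat) r (fun (y : Nat) => fun (θ : Nat) => succ θ) j) 0 1))) => fun (b : Nat) => b) 0))
  ~> succ (elimNat (fun (p : Nat) => Nat) 0 (fun (ε : elimNat (fun (μ : Nat) => Type0) Nat (fun (n : Nat) => fun (v : Type0) => v) (succ ((fun (t : Nat) => fun (r : Nat) => elimNat (fun (j : Nat) => Nat) t (fun (η : Nat) => fun (y : Nat) => succ y) r) 0 1))) => fun (θ : Nat) => θ) 0)
  ~> 1
type:
  Nat


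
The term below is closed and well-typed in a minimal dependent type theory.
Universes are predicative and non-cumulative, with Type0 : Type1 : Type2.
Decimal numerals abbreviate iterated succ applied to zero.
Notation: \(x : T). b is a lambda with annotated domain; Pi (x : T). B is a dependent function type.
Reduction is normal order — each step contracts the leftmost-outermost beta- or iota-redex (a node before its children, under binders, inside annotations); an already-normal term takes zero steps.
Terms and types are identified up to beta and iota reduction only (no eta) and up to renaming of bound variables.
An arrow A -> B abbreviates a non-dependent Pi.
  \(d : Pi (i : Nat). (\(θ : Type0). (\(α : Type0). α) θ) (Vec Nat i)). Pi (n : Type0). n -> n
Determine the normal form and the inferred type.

normal form:
  \(d : Pi (i : Nat). Vec Nat i). Pi (θ : Type0). θ -> θ
type:
  (Pi (d : Nat). Vec Nat d) -> Type1
observation: the leftmost-outermost redex is a beta-redex, and normalization takes 2 steps.


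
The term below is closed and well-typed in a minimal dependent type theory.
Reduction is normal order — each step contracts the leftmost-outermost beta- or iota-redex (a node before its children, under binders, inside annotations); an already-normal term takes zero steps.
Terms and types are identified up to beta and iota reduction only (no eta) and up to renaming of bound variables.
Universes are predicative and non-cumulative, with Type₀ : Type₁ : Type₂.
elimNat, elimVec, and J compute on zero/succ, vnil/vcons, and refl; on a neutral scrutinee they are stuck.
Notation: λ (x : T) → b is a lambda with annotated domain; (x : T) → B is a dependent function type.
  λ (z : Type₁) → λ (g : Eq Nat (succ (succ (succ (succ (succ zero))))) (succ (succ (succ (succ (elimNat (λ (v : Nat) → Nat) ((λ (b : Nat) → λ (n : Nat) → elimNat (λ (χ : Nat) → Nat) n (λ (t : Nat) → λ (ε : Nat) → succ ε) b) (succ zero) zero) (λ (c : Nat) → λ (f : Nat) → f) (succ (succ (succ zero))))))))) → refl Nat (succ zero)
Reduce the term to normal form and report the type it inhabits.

reduced normal form:
  λ (z : Type₁) → λ (g : Eq Nat (succ (succ (succ (succ (succ zero))))) (succ (succ (succ (succ (succ zero)))))) → refl Nat (succ zero)
type:
  (z : Type₁) → (g : Eq Nat (succ (succ (succ (succ (succ zero))))) (succ (succ (succ (succ (succ zero)))))) → Eq Nat (succ zero) (succ zero)
observation: the first redex contracted is an elimNat iota-redex; the normal form is reached in 16 normal-order steps.


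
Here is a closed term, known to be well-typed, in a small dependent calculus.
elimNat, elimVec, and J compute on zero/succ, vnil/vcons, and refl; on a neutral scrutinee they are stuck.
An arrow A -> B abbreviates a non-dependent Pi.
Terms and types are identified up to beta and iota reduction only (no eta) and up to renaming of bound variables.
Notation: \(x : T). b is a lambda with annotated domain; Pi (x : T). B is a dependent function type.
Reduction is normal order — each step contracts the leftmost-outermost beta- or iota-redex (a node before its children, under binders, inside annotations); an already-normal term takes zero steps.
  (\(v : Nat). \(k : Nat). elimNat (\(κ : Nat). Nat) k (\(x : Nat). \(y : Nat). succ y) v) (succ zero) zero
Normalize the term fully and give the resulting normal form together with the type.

normal form:
  succ zero
the term's type:
  Nat
observation: the term reaches its normal form after 6 normal-order steps.


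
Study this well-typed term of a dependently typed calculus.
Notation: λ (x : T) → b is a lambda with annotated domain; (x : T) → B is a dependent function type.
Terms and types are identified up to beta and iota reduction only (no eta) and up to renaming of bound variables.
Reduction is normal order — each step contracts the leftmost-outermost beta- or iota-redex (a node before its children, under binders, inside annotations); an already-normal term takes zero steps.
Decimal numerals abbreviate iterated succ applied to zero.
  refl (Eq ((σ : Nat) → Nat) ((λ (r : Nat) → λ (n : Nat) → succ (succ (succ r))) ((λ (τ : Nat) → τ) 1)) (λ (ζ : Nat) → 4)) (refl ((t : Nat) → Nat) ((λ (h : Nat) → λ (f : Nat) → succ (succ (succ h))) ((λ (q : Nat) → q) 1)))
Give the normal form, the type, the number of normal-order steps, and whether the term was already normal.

resulting normal form:
  refl (Eq ((σ : Nat) → Nat) (λ (r : Nat) → 4) (λ (n : Nat) → 4)) (refl ((τ : Nat) → Nat) (λ (ζ : Nat) → 4))
the term's type:
  Eq (Eq ((σ : Nat) → Nat) (λ (r : Nat) → 4) (λ (n : Nat) → 4)) (refl ((τ : Nat) → Nat) (λ (ζ : Nat) → 4)) (refl ((t : Nat) → Nat) (λ (h : Nat) → 4))
normal-order step count: 4
term was already normal: no
first redex: a beta-redex


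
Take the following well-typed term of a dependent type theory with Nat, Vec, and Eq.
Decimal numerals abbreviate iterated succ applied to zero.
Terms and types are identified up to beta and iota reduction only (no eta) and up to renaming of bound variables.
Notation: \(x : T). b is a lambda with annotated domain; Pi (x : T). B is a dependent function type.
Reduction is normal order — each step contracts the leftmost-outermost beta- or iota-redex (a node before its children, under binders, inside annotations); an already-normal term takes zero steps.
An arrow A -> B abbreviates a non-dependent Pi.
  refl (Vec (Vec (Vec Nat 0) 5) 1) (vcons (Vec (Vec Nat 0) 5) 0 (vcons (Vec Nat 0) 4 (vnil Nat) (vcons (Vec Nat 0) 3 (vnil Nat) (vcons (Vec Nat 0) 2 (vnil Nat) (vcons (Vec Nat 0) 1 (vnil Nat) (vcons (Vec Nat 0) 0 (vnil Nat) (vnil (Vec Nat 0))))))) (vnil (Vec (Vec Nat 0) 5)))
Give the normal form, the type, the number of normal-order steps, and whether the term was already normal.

resulting normal form:
  refl (Vec (Vec (Vec Nat 0) 5) 1) (vcons (Vec (Vec Nat 0) 5) 0 (vcons (Vec Nat 0) 4 (vnil Nat) (vcons (Vec Nat 0) 3 (vnil Nat) (vcons (Vec Nat 0) 2 (vnil Nat) (vcons (Vec Nat 0) 1 (vnil Nat) (vcons (Vec Nat 0) 0 (vnil Nat) (vnil (Vec Nat 0))))))) (vnil (Vec (Vec Nat 0) 5)))
inferred type:
  Eq (Vec (Vec (Vec Nat 0) 5) 1) (vcons (Vec (Vec Nat 0) 5) 0 (vcons (Vec Nat 0) 4 (vnil Nat) (vcons (Vec Nat 0) 3 (vnil Nat) (vcons (Vec Nat 0) 2 (vnil Nat) (vcons (Vec Nat 0) 1 (vnil Nat) (vcons (Vec Nat 0) 0 (vnil Nat) (vnil (Vec Nat 0))))))) (vnil (Vec (Vec Nat 0) 5))) (vcons (Vec (Vec Nat 0) 5) 0 (vcons (Vec Nat 0) 4 (vnil Nat) (vcons (Vec Nat 0) 3 (vnil Nat) (vcons (Vec Nat 0) 2 (vnil Nat) (vcons (Vec Nat 0) 1 (vnil Nat) (vcons (Vec Nat 0) 0 (vnil Nat) (vnil (Vec Nat 0))))))) (vnil (Vec (Vec Nat 0) 5)))
normal-order step count: 0
already normal: yes


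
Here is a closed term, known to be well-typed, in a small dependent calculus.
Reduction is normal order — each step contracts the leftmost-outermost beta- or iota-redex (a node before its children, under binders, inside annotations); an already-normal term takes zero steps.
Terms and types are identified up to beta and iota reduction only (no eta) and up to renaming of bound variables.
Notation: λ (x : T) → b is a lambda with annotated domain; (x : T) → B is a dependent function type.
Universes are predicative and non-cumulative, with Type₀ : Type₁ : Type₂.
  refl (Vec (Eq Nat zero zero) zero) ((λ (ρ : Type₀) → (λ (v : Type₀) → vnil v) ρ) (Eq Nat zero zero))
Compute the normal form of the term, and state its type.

normal form:
  refl (Vec (Eq Nat zero zero) zero) (vnil (Eq Nat zero zero))
the term's type:
  Eq (Vec (Eq Nat zero zero) zero) (vnil (Eq Nat zero zero)) (vnil (Eq Nat zero zero))
observation: normalization takes exactly 2 steps under the normal-order strategy.


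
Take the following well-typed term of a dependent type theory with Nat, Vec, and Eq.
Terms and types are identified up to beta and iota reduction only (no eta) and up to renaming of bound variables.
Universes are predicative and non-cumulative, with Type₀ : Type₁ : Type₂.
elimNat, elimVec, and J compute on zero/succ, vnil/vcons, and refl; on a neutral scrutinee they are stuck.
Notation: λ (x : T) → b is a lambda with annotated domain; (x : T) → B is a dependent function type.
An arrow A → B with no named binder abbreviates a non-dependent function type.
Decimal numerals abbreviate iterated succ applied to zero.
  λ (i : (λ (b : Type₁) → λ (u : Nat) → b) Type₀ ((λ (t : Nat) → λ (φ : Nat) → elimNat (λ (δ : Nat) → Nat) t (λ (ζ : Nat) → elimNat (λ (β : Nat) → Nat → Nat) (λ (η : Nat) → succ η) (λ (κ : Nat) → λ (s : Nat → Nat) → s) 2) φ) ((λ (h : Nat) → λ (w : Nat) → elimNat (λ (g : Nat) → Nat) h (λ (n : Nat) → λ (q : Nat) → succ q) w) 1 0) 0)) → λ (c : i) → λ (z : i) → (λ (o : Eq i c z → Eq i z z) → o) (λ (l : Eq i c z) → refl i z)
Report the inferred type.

type:
  (i : Type₀) → (b : i) → (u : i) → Eq i b u → Eq i u u


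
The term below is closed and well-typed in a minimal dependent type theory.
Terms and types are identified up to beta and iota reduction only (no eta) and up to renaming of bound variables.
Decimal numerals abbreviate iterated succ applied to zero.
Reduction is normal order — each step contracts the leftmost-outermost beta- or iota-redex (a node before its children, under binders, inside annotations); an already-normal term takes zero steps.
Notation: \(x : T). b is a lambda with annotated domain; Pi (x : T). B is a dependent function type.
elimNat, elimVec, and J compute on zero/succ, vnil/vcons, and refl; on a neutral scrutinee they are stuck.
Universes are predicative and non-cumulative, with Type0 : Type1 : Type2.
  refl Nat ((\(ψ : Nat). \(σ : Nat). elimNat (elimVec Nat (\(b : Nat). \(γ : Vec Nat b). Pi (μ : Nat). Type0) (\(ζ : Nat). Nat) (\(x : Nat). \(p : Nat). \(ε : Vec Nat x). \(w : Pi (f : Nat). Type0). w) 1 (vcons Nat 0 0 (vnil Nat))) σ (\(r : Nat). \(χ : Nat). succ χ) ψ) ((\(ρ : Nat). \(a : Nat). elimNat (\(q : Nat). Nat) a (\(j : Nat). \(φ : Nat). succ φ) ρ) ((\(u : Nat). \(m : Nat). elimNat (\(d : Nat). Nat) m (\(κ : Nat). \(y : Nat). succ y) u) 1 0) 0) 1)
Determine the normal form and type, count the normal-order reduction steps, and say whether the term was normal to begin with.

resulting normal form:
  refl Nat 2
the term's type:
  Eq Nat 2 2
steps to reach normal form (normal order): 24
already normal: no
first redex: a beta-redex


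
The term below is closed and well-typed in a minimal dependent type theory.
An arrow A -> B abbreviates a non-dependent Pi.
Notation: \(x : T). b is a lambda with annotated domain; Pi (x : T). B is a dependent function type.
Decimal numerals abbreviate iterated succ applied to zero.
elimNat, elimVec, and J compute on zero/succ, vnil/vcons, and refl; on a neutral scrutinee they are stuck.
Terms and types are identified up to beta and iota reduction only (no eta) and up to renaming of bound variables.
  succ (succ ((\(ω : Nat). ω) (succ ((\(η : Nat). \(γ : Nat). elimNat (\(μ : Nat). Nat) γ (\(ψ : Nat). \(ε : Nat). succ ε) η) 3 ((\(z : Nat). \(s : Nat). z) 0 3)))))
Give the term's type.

inferred type:
  Nat


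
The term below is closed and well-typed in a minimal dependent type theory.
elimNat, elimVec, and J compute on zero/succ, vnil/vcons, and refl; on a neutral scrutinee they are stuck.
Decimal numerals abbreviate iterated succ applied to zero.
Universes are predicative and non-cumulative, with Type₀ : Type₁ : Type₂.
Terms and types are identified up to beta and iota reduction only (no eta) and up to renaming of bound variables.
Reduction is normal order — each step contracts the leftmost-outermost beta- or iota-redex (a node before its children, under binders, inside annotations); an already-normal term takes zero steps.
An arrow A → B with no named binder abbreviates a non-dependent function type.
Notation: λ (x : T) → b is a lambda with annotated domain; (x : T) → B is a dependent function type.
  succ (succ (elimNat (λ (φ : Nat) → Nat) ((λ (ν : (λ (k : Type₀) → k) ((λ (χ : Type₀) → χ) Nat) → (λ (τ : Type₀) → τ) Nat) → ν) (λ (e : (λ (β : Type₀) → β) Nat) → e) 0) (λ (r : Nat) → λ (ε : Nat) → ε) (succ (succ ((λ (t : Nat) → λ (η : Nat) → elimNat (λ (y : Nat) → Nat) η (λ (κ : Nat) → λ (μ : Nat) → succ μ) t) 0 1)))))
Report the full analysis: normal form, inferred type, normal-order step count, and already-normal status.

resulting normal form:
  2
the term's type:
  Nat
normal-order step count: 15
term was already normal: no
first redex: an elimNat iota-redex


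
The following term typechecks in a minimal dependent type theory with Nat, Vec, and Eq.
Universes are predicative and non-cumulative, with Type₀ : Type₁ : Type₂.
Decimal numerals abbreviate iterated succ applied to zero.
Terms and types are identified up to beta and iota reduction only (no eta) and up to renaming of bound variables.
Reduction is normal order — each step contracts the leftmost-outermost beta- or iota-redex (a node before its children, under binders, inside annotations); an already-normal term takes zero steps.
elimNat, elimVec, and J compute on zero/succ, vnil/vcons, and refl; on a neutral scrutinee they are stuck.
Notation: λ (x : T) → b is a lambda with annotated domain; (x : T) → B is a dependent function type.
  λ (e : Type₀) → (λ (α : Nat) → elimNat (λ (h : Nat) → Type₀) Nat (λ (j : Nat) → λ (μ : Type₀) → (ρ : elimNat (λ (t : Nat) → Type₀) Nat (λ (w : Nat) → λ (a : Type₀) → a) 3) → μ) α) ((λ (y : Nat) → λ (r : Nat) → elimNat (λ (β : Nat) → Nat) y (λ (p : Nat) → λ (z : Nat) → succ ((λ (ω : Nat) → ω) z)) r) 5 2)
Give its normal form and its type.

resulting normal form:
  λ (e : Type₀) → (α : Nat) → (h : Nat) → (j : Nat) → (μ : Nat) → (ρ : Nat) → (t : Nat) → (w : Nat) → Nat
the term's type:
  (e : Type₀) → Type₀


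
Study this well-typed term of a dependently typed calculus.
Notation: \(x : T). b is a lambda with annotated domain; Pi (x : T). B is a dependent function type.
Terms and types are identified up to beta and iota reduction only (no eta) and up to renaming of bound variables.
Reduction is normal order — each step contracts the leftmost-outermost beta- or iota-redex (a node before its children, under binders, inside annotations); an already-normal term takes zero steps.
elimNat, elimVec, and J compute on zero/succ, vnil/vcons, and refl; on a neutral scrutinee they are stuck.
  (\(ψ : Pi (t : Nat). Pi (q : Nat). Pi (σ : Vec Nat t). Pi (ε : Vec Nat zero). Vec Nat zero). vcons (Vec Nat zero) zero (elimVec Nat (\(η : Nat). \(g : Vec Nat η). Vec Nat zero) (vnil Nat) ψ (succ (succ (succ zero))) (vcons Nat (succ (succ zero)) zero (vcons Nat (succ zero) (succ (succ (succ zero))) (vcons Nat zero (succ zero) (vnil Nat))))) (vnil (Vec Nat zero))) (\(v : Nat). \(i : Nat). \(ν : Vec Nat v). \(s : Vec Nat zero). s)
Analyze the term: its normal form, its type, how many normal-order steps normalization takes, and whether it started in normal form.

normal form:
  vcons (Vec Nat zero) zero (vnil Nat) (vnil (Vec Nat zero))
the term's type:
  Vec (Vec Nat zero) (succ zero)
reduction steps (normal order): 17
started in normal form: no
first redex: a beta-redex


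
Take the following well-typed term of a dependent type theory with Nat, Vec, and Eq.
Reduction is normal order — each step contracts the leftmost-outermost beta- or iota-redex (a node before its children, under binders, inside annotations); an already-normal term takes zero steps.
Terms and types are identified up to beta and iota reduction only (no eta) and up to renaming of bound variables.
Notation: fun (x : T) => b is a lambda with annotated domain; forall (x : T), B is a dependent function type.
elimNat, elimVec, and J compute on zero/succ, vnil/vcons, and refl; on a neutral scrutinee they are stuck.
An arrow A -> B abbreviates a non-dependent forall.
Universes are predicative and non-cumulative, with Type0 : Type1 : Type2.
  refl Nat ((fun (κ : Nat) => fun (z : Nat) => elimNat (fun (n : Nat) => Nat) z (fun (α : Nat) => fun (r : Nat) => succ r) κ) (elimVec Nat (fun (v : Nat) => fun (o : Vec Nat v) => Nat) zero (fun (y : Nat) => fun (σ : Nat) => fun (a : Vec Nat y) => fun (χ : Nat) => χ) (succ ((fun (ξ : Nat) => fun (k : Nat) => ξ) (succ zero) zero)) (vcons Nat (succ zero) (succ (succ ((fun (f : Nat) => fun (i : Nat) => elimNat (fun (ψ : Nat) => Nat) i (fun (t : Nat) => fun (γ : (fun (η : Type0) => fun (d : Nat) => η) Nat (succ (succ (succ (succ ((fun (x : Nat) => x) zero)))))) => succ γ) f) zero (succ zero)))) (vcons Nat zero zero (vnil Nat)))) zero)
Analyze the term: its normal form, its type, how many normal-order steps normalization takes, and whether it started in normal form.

reduced normal form:
  refl Nat zero
inferred type:
  Eq Nat zero zero
normal-order step count: 14
started in normal form: no
first redex: a beta-redex


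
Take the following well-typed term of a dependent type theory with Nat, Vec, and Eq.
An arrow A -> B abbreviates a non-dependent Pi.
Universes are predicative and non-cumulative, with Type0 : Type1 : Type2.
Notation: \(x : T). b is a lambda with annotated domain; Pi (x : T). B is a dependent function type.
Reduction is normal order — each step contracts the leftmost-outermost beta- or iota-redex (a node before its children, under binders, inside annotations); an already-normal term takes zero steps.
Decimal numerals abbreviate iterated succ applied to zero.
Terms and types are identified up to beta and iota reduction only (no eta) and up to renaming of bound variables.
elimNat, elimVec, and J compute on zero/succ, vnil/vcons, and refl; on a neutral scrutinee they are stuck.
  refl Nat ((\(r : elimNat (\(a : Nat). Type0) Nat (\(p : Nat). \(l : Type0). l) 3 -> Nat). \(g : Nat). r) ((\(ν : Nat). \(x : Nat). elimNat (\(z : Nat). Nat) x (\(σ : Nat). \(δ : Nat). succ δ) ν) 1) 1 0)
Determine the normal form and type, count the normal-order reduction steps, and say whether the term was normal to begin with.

resulting normal form:
  refl Nat 1
inferred type:
  Eq Nat 1 1
normal-order step count: 8
already normal: no
first contracted redex: a beta-redex


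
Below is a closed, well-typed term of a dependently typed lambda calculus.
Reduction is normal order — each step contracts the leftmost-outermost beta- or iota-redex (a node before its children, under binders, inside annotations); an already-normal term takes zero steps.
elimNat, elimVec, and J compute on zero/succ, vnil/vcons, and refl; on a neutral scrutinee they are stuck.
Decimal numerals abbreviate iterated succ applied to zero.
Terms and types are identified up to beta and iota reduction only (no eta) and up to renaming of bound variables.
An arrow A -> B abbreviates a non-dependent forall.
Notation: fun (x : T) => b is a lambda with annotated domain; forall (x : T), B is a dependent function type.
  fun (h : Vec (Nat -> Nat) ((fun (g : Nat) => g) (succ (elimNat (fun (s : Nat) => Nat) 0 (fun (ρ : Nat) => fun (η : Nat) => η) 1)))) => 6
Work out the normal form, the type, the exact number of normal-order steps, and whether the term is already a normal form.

resulting normal form:
  fun (h : Vec (Nat -> Nat) 1) => 6
the term's type:
  Vec (Nat -> Nat) 1 -> Nat
reduction steps (normal order): 5
term was already normal: no
first redex: a beta-redex


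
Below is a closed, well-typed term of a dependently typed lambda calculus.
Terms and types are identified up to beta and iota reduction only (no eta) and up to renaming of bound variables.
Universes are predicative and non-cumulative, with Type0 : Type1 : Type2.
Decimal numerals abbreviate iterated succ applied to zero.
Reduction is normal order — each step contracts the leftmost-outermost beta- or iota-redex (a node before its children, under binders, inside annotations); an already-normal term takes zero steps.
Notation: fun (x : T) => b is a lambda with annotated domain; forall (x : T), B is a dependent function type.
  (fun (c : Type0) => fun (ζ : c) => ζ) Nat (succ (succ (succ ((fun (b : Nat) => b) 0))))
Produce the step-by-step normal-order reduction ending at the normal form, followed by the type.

reduction (normal order):
  (fun (c : Type0) => fun (ζ : c) => ζ) Nat (succ (succ (succ ((fun (b : Nat) => b) 0))))
  ~> (fun (c : Nat) => c) (succ (succ (succ ((fun (ζ : Nat) => ζ) 0))))
  ~> succ (succ (succ ((fun (c : Nat) => c) 0)))
  ~> 3
type:
  Nat


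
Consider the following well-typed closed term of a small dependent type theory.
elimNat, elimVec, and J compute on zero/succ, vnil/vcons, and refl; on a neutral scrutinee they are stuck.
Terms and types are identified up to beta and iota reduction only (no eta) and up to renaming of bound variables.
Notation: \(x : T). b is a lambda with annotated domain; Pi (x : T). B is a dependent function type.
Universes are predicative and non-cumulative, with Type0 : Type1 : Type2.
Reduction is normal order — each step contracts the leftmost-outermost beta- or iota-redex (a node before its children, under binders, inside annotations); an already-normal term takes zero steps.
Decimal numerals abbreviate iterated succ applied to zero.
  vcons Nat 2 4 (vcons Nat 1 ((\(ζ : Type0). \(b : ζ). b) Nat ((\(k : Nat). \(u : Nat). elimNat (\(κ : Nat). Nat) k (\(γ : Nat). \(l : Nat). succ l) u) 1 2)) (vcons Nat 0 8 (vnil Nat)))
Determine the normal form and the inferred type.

reduced normal form:
  vcons Nat 2 4 (vcons Nat 1 3 (vcons Nat 0 8 (vnil Nat)))
type:
  Vec Nat 3


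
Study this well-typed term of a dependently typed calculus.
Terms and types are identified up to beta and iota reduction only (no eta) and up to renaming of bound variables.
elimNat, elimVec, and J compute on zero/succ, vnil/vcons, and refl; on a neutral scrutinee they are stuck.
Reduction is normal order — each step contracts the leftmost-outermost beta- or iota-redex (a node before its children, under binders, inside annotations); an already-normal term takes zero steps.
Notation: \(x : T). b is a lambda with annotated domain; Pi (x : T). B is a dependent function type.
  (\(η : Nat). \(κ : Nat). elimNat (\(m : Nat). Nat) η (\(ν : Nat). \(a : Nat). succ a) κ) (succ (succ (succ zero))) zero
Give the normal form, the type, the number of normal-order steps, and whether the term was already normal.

normal form:
  succ (succ (succ zero))
inferred type:
  Nat
steps to reach normal form (normal order): 3
term was already normal: no
first redex: a beta-redex


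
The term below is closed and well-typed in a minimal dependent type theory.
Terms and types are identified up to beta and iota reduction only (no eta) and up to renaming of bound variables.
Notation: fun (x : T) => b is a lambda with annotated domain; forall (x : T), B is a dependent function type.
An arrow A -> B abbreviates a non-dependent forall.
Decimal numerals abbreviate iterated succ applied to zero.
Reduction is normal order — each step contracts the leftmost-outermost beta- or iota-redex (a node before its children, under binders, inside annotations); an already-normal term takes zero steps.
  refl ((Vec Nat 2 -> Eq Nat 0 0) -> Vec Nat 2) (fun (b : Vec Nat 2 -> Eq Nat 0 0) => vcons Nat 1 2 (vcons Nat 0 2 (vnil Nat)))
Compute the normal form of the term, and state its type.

normal form:
  refl ((Vec Nat 2 -> Eq Nat 0 0) -> Vec Nat 2) (fun (b : Vec Nat 2 -> Eq Nat 0 0) => vcons Nat 1 2 (vcons Nat 0 2 (vnil Nat)))
type:
  Eq ((Vec Nat 2 -> Eq Nat 0 0) -> Vec Nat 2) (fun (b : Vec Nat 2 -> Eq Nat 0 0) => vcons Nat 1 2 (vcons Nat 0 2 (vnil Nat))) (fun (χ : Vec Nat 2 -> Eq Nat 0 0) => vcons Nat 1 2 (vcons Nat 0 2 (vnil Nat)))
observation: no redex remains anywhere in the term; it is its own normal form.


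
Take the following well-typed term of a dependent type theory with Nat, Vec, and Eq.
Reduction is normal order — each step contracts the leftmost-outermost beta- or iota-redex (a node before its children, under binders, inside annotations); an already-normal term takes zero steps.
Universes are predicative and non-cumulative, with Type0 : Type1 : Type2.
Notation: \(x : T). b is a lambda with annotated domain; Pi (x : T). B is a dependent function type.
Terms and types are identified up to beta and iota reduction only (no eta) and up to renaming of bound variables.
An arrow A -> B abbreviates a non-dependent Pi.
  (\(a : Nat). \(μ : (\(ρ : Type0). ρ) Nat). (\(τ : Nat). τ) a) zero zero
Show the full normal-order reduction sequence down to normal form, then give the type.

reduction (normal order):
  (\(a : Nat). \(μ : (\(ρ : Type0). ρ) Nat). (\(τ : Nat). τ) a) zero zero
  ~> (\(a : (\(μ : Type0). μ) Nat). (\(ρ : Nat). ρ) zero) zero
  ~> (\(a : Nat). a) zero
  ~> zero
the term's type:
  Nat


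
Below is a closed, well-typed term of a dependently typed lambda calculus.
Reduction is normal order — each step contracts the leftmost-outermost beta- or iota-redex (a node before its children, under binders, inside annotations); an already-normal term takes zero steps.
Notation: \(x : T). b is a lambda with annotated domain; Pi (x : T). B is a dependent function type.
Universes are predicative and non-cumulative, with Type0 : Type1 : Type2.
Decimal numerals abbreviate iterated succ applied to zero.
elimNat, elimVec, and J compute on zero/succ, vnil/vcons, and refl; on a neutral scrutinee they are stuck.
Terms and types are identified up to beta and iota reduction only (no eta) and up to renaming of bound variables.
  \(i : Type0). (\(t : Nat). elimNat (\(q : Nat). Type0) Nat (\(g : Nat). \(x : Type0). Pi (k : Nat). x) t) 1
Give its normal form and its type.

resulting normal form:
  \(i : Type0). Pi (t : Nat). Nat
type:
  Pi (i : Type0). Type0


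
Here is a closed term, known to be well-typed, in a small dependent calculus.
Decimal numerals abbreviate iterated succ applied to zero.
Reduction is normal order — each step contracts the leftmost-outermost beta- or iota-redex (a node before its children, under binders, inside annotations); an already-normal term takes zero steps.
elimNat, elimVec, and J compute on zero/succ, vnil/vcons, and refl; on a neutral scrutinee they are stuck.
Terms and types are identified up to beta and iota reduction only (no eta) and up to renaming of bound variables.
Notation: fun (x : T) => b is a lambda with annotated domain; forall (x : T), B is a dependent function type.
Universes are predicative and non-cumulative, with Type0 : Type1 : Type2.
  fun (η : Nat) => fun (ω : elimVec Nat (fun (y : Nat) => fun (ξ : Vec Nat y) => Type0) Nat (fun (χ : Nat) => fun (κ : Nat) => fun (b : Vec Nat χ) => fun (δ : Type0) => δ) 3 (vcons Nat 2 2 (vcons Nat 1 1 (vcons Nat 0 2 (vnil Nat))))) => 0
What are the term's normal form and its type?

resulting normal form:
  fun (η : Nat) => fun (ω : Nat) => 0
inferred type:
  forall (η : Nat), forall (ω : Nat), Nat
observation: the leftmost-outermost redex is an elimVec iota-redex, and normalization takes 16 steps.


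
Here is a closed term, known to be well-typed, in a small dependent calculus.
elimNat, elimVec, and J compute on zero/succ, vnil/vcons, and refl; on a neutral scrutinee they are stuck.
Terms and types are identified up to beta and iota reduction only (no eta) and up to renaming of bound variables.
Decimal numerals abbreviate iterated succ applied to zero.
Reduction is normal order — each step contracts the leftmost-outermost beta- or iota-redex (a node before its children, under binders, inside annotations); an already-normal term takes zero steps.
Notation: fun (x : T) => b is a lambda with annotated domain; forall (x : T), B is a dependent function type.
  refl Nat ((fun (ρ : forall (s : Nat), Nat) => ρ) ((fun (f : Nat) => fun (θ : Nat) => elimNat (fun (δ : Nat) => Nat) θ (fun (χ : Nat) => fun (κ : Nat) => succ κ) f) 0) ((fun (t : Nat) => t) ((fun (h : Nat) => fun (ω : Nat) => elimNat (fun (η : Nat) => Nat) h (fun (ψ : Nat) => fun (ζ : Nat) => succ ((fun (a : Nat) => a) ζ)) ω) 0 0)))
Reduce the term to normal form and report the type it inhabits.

reduced normal form:
  refl Nat 0
type:
  Eq Nat 0 0
observation: the term reaches its normal form after 8 normal-order steps.


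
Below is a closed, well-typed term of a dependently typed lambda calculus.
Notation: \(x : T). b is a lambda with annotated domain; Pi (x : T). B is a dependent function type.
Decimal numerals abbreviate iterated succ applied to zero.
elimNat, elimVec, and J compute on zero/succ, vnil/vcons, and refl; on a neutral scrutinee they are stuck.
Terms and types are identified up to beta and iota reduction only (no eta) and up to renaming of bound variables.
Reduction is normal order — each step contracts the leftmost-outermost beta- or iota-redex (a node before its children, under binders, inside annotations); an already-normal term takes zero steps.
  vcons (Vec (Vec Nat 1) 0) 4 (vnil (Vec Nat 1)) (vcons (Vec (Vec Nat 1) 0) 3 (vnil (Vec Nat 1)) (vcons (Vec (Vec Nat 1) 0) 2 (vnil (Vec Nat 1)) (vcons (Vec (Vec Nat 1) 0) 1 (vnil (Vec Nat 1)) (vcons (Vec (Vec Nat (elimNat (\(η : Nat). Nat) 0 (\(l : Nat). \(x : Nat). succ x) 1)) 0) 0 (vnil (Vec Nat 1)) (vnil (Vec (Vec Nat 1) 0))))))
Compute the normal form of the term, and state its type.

normal form:
  vcons (Vec (Vec Nat 1) 0) 4 (vnil (Vec Nat 1)) (vcons (Vec (Vec Nat 1) 0) 3 (vnil (Vec Nat 1)) (vcons (Vec (Vec Nat 1) 0) 2 (vnil (Vec Nat 1)) (vcons (Vec (Vec Nat 1) 0) 1 (vnil (Vec Nat 1)) (vcons (Vec (Vec Nat 1) 0) 0 (vnil (Vec Nat 1)) (vnil (Vec (Vec Nat 1) 0))))))
inferred type:
  Vec (Vec (Vec Nat 1) 0) 5
observation: contracting an elimNat iota-redex first, the term normalizes in 4 steps.


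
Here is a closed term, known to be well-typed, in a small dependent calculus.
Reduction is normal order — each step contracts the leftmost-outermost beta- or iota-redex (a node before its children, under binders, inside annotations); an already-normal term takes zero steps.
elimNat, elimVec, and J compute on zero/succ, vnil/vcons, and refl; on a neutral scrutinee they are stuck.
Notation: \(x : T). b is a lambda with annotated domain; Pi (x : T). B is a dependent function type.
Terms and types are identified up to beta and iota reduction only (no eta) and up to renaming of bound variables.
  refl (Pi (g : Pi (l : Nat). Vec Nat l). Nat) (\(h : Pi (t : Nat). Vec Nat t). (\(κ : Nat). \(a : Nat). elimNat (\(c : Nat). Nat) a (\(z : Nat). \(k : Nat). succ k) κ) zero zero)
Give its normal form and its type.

normal form:
  refl (Pi (g : Pi (l : Nat). Vec Nat l). Nat) (\(h : Pi (t : Nat). Vec Nat t). zero)
the term's type:
  Eq (Pi (g : Pi (l : Nat). Vec Nat l). Nat) (\(h : Pi (t : Nat). Vec Nat t). zero) (\(κ : Pi (a : Nat). Vec Nat a). zero)
observation: normalization takes exactly 3 steps under the normal-order strategy.
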